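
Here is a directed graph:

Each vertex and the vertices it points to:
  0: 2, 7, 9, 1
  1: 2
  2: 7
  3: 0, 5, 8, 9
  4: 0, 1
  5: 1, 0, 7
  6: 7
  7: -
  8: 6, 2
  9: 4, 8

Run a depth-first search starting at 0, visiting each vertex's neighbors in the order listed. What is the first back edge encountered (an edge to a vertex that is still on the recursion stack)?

DFS from 0 (visiting each vertex's neighbors in the order listed); mark gray on enter, black on exit:
0 gray
  2 gray
    7 gray
    7 black
  2 black
  0→7: 7 black — skip
  9 gray
    4 gray
      4→0: 0 is gray → back edge
First back edge: 4 → 0.

4→0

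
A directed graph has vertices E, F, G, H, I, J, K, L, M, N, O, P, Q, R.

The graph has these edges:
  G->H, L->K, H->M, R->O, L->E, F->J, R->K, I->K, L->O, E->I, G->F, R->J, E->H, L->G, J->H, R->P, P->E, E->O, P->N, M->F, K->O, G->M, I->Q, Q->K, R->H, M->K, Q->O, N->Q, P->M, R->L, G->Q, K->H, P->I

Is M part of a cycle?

M is on a cycle iff M can reach itself via ≥1 edge.
M → K → H → M — yes.

Yes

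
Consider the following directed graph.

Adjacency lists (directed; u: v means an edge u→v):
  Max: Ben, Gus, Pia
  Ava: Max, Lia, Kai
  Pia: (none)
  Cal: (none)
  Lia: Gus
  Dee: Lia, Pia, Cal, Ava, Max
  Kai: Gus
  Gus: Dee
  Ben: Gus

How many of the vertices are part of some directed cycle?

7

A vertex is on a directed cycle iff it belongs to a strongly connected component of size ≥ 2 (or has a self-loop).
The vertices on cycles are {Ava, Ben, Dee, Gus, Kai, Lia, Max} — 7 in total.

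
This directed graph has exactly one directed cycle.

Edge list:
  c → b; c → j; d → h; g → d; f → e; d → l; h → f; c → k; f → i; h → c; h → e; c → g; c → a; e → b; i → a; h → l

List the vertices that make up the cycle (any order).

c, d, g, h

DFS with gray/black marking from h:
h gray
  l gray
  l black
  e gray
    b gray
    b black
  e black
  f gray
    i gray
      a gray
      a black
    i black
    f→e: e black — skip
  f black
  c gray
    c→a: a black — skip
    g gray
      d gray
        d→l: l black — skip
        d→h: h is gray → back edge
Back edge closes the cycle h → c → g → d → h; its vertices are {c, d, g, h}.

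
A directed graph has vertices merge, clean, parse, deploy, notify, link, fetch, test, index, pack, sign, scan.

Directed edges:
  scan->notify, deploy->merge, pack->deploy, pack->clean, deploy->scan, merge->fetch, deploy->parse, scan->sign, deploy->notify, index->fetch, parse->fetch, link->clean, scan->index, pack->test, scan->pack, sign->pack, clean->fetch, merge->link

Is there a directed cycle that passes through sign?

Yes

sign is on a cycle iff sign can reach itself via ≥1 edge.
sign → pack → deploy → scan → sign — yes.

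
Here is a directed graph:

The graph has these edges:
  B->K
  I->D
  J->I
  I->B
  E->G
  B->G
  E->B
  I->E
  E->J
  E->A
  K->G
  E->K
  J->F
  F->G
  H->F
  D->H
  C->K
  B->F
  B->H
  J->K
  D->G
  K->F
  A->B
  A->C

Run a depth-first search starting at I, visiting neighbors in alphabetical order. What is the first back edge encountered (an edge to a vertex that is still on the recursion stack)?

DFS from I (visiting neighbors in alphabetical order); mark gray on enter, black on exit:
I gray
  B gray
    F gray
      G gray
      G black
    F black
    B→G: G black — skip
    H gray
      H→F: F black — skip
    H black
    K gray
      K→F: F black — skip
      K→G: G black — skip
    K black
  B black
  D gray
    D→G: G black — skip
    D→H: H black — skip
  D black
  E gray
    A gray
      A→B: B black — skip
      C gray
        C→K: K black — skip
      C black
    A black
    E→B: B black — skip
    E→G: G black — skip
    J gray
      J→F: F black — skip
      J→I: I is gray → back edge
First back edge: J → I.

J→I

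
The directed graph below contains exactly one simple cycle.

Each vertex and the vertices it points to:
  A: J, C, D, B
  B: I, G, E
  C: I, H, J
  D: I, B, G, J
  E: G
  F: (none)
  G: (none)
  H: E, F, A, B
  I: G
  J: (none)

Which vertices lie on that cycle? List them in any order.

DFS with gray/black marking from C:
C gray
  I gray
    G gray
    G black
  I black
  H gray
    E gray
      E→G: G black — skip
    E black
    F gray
    F black
    A gray
      J gray
      J black
      A→C: C is gray → back edge
Back edge closes the cycle C → H → A → C; its vertices are {A, C, H}.

A, C, H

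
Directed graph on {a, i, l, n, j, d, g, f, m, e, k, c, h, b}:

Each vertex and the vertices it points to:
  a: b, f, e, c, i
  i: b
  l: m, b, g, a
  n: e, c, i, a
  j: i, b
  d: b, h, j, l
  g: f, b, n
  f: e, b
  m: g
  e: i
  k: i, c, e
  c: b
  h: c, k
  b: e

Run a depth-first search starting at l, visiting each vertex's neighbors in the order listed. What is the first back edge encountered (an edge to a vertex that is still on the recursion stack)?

b->e

DFS from l (visiting each vertex's neighbors in the order listed); mark gray on enter, black on exit:
l gray
  m gray
    g gray
      f gray
        e gray
          i gray
            b gray
              b→e: e is gray → back edge
First back edge: b → e.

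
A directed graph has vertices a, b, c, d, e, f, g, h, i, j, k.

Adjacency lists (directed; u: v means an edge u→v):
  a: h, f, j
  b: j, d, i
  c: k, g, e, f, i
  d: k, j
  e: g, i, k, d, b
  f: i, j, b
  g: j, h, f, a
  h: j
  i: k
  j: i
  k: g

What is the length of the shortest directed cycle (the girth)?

For each vertex v, BFS finds the shortest path from v back to v.
The shortest such closed walk is k → g → j → i → k, length 4.

4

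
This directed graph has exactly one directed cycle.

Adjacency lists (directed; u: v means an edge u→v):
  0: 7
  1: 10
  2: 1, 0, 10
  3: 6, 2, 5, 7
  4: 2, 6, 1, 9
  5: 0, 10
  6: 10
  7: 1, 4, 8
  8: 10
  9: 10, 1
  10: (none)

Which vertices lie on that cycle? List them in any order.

0, 2, 4, 7

DFS with gray/black marking from 7:
7 gray
  1 gray
    10 gray
    10 black
  1 black
  4 gray
    2 gray
      2→1: 1 black — skip
      0 gray
        0→7: 7 is gray → back edge
Back edge closes the cycle 7 → 4 → 2 → 0 → 7; its vertices are {0, 2, 4, 7}.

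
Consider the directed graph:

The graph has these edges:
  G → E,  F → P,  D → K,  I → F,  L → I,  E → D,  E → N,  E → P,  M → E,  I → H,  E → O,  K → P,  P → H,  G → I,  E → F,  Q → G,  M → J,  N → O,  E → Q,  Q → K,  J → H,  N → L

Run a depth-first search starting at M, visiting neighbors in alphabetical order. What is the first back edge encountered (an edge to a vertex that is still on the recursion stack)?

DFS from M (visiting neighbors in alphabetical order); mark gray on enter, black on exit:
M gray
  E gray
    D gray
      K gray
        P gray
          H gray
          H black
        P black
      K black
    D black
    F gray
      F→P: P black — skip
    F black
    N gray
      L gray
        I gray
          I→F: F black — skip
          I→H: H black — skip
        I black
      L black
      O gray
      O black
    N black
    E→O: O black — skip
    E→P: P black — skip
    Q gray
      G gray
        G→E: E is gray → back edge
First back edge: G → E.

G→E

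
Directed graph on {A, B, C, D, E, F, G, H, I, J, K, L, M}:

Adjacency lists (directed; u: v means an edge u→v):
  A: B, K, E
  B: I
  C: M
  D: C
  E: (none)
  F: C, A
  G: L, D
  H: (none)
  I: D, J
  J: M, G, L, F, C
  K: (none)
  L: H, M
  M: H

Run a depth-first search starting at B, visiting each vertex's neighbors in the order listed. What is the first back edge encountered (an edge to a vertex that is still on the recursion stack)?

DFS from B (visiting each vertex's neighbors in the order listed); mark gray on enter, black on exit:
B gray
  I gray
    D gray
      C gray
        M gray
          H gray
          H black
        M black
      C black
    D black
    J gray
      J→M: M black — skip
      G gray
        L gray
          L→H: H black — skip
          L→M: M black — skip
        L black
        G→D: D black — skip
      G black
      J→L: L black — skip
      F gray
        F→C: C black — skip
        A gray
          A→B: B is gray → back edge
First back edge: A → B.

A→B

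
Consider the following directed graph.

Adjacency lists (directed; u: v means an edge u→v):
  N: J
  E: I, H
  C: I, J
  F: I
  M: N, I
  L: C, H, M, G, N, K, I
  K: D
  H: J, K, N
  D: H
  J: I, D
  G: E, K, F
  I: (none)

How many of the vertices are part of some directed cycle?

A vertex is on a directed cycle iff it belongs to a strongly connected component of size ≥ 2 (or has a self-loop).
The vertices on cycles are {D, H, J, K, N} — 5 in total.

5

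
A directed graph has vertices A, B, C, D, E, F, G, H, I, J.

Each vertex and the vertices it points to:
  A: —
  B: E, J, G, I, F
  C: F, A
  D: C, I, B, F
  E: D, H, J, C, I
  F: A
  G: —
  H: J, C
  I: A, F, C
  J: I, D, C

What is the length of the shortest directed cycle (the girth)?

3

For each vertex v, BFS finds the shortest path from v back to v.
The shortest such closed walk is E → D → B → E, length 3.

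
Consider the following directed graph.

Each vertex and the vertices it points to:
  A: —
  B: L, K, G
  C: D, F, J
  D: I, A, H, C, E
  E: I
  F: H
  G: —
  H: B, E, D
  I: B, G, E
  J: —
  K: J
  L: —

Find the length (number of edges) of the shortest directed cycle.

For each vertex v, BFS finds the shortest path from v back to v.
The shortest such closed walk is C → D → C, length 2.

2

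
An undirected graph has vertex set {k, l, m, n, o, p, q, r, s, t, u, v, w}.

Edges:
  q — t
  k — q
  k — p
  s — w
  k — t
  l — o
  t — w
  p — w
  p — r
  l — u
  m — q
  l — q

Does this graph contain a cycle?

Yes

DFS, tracking each vertex's parent; an edge to a visited non-parent vertex closes a cycle.
Start from n:
visit n (parent –)
visit k (parent –)
  visit t (parent k)
    visit q (parent t)
      q–t: parent, skip
      visit m (parent q)
        m–q: parent, skip
      visit l (parent q)
        visit o (parent l)
          o–l: parent, skip
        visit u (parent l)
          u–l: parent, skip
        l–q: parent, skip
      q–k: k visited and ≠ parent → cycle
Cycle: k – t – q – k.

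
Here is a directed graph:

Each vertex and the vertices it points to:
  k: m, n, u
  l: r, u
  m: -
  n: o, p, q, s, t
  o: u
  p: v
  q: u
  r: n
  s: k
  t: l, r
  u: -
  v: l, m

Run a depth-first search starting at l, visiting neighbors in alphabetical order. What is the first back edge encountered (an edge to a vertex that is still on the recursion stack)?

v->l

DFS from l (visiting neighbors in alphabetical order); mark gray on enter, black on exit:
l gray
  r gray
    n gray
      o gray
        u gray
        u black
      o black
      p gray
        v gray
          v→l: l is gray → back edge
First back edge: v → l.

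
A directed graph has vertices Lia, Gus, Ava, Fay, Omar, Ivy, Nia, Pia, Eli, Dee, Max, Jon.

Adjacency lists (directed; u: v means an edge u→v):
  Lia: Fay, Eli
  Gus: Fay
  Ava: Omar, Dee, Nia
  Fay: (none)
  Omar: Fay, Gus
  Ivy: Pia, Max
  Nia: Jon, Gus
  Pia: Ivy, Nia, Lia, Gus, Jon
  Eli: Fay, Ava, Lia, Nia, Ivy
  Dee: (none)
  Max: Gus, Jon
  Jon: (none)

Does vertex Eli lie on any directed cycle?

Eli is on a cycle iff Eli can reach itself via ≥1 edge.
Eli → Lia → Eli — yes.

Yes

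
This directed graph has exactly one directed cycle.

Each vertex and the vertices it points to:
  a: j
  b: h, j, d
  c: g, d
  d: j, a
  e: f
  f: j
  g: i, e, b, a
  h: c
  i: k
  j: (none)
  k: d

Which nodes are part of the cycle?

b, c, g, h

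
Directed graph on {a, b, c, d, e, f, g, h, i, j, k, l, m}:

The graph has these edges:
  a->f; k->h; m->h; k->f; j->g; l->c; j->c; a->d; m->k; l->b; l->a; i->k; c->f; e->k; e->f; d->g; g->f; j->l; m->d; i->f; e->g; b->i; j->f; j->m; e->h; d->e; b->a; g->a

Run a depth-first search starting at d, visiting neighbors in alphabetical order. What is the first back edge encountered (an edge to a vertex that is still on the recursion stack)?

a→d

DFS from d (visiting neighbors in alphabetical order); mark gray on enter, black on exit:
d gray
  e gray
    f gray
    f black
    g gray
      a gray
        a→d: d is gray → back edge
First back edge: a → d.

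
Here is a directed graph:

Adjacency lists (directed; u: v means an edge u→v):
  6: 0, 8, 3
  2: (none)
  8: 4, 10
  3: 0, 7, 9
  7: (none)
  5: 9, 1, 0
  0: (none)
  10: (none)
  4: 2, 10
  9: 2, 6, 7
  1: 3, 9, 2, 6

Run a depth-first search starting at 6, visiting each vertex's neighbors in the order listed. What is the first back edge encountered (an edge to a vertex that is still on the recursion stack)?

DFS from 6 (visiting each vertex's neighbors in the order listed); mark gray on enter, black on exit:
6 gray
  0 gray
  0 black
  8 gray
    4 gray
      2 gray
      2 black
      10 gray
      10 black
    4 black
    8→10: 10 black — skip
  8 black
  3 gray
    3→0: 0 black — skip
    7 gray
    7 black
    9 gray
      9→2: 2 black — skip
      9→6: 6 is gray → back edge
First back edge: 9 → 6.

9→6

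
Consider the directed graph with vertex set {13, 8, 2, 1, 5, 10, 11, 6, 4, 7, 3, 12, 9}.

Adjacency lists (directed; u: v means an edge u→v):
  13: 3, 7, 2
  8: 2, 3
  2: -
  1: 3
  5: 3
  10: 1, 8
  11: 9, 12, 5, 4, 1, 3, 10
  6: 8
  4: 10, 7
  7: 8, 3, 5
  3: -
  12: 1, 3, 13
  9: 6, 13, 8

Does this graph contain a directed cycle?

No

DFS with white/gray/black marking, starting from 9:
9 gray
  6 gray
    8 gray
      2 gray
      2 black
      3 gray
      3 black
    8 black
  6 black
  13 gray
    13→3: 3 black — skip
    7 gray
      7→8: 8 black — skip
      7→3: 3 black — skip
      5 gray
        5→3: 3 black — skip
      5 black
    7 black
    13→2: 2 black — skip
  13 black
  9→8: 8 black — skip
9 black
1 gray
  1→3: 3 black — skip
1 black
10 gray
  10→1: 1 black — skip
  10→8: 8 black — skip
10 black
11 gray
  11→9: 9 black — skip
  12 gray
    12→1: 1 black — skip
    12→3: 3 black — skip
    12→13: 13 black — skip
  12 black
  11→5: 5 black — skip
  4 gray
    4→10: 10 black — skip
    4→7: 7 black — skip
  4 black
  11→1: 1 black — skip
  11→3: 3 black — skip
  11→10: 10 black — skip
11 black
Every edge goes to a white or black vertex — no back edge, so the graph is acyclic.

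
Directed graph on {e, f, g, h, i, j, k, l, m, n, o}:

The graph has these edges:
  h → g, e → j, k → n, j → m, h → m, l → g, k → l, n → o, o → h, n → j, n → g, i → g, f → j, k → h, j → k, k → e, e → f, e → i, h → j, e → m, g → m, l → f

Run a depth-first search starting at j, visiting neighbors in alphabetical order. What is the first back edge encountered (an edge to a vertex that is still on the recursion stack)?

DFS from j (visiting neighbors in alphabetical order); mark gray on enter, black on exit:
j gray
  k gray
    e gray
      f gray
        f→j: j is gray → back edge
First back edge: f → j.

f->j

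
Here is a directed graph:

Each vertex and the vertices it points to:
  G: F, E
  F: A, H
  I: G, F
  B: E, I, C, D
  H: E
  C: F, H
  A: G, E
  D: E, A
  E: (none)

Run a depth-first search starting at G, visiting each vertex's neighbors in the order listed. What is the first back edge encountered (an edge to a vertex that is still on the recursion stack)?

A→G

DFS from G (visiting each vertex's neighbors in the order listed); mark gray on enter, black on exit:
G gray
  F gray
    A gray
      A→G: G is gray → back edge
First back edge: A → G.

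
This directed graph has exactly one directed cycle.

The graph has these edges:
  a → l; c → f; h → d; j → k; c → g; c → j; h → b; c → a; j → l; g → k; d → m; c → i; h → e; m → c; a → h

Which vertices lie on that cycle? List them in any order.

DFS with gray/black marking from c:
c gray
  f gray
  f black
  g gray
    k gray
    k black
  g black
  j gray
    l gray
    l black
    j→k: k black — skip
  j black
  a gray
    a→l: l black — skip
    h gray
      e gray
      e black
      b gray
      b black
      d gray
        m gray
          m→c: c is gray → back edge
Back edge closes the cycle c → a → h → d → m → c; its vertices are {a, c, d, h, m}.

a, c, d, h, m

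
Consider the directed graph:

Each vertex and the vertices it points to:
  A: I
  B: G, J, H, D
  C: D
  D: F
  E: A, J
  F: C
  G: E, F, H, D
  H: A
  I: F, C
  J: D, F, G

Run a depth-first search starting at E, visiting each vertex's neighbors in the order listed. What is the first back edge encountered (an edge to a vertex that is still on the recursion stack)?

D->F

DFS from E (visiting each vertex's neighbors in the order listed); mark gray on enter, black on exit:
E gray
  A gray
    I gray
      F gray
        C gray
          D gray
            D→F: F is gray → back edge
First back edge: D → F.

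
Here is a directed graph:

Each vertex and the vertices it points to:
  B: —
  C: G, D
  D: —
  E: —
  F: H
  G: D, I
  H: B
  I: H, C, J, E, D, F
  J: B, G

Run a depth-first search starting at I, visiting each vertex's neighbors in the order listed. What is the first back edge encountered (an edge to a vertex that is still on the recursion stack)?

G→I

DFS from I (visiting each vertex's neighbors in the order listed); mark gray on enter, black on exit:
I gray
  H gray
    B gray
    B black
  H black
  C gray
    G gray
      D gray
      D black
      G→I: I is gray → back edge
First back edge: G → I.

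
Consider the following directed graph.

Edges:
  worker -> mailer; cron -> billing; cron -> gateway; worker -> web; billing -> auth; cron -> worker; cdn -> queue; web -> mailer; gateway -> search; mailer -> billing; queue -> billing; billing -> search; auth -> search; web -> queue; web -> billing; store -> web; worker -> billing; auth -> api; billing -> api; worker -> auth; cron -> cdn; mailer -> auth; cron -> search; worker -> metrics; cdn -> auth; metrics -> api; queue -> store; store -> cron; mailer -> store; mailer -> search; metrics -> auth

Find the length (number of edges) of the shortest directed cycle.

3

For each vertex v, BFS finds the shortest path from v back to v.
The shortest such closed walk is web → queue → store → web, length 3.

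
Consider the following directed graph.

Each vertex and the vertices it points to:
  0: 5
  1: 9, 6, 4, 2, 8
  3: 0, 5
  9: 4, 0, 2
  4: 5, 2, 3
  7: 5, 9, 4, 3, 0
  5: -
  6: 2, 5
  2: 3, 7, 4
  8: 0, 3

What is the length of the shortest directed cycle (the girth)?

2

For each vertex v, BFS finds the shortest path from v back to v.
The shortest such closed walk is 2 → 4 → 2, length 2.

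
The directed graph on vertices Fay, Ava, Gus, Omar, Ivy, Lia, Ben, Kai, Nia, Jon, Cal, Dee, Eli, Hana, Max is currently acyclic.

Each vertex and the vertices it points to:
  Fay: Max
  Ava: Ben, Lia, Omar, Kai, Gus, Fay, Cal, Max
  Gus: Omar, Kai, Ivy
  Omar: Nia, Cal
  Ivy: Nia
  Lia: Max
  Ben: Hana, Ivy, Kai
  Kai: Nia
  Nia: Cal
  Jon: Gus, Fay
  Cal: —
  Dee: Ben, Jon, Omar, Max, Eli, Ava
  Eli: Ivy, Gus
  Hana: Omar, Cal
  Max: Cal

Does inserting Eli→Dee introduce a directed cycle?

Adding Eli→Dee creates a cycle iff Dee can already reach Eli.
Path from Dee: Dee → Eli.
So Dee → … → Eli → Dee is a cycle.

Yes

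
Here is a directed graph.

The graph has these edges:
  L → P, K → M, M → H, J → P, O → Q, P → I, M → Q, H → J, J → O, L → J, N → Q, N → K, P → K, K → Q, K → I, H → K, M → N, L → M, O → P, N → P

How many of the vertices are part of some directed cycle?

7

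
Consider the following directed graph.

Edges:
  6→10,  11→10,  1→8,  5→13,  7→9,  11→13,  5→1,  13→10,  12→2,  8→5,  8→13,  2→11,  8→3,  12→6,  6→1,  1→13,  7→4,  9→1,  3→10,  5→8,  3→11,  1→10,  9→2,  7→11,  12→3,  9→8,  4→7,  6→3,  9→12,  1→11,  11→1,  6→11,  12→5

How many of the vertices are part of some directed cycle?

7

A vertex is on a directed cycle iff it belongs to a strongly connected component of size ≥ 2 (or has a self-loop).
The vertices on cycles are {1, 3, 4, 5, 7, 8, 11} — 7 in total.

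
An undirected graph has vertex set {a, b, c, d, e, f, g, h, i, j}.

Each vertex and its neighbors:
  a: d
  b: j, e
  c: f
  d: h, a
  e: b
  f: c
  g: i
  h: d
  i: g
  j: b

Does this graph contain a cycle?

DFS, tracking each vertex's parent; an edge to a visited non-parent vertex closes a cycle.
Start from e:
visit e (parent –)
  visit b (parent e)
    visit j (parent b)
      j–b: parent, skip
    b–e: parent, skip
visit a (parent –)
  visit d (parent a)
    visit h (parent d)
      h–d: parent, skip
    d–a: parent, skip
visit c (parent –)
  visit f (parent c)
    f–c: parent, skip
visit g (parent –)
  visit i (parent g)
    i–g: parent, skip
No non-parent visited neighbor found — the graph is a forest.

No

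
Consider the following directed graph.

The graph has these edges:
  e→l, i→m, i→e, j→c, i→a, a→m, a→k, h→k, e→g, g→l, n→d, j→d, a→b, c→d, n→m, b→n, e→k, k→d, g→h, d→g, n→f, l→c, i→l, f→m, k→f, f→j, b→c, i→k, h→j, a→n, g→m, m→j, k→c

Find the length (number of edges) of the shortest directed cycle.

4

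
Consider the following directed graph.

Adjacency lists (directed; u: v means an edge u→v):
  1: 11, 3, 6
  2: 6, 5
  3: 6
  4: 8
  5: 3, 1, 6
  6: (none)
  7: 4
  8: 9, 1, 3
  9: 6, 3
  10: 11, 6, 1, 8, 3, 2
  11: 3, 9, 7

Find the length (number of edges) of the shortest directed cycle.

For each vertex v, BFS finds the shortest path from v back to v.
The shortest such closed walk is 11 → 7 → 4 → 8 → 1 → 11, length 5.

5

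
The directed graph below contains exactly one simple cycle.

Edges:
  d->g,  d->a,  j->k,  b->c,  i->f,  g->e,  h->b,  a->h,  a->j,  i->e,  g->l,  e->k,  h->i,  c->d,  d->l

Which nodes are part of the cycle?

a, b, c, d, h

DFS with gray/black marking from d:
d gray
  a gray
    j gray
      k gray
      k black
    j black
    h gray
      b gray
        c gray
          c→d: d is gray → back edge
Back edge closes the cycle d → a → h → b → c → d; its vertices are {a, b, c, d, h}.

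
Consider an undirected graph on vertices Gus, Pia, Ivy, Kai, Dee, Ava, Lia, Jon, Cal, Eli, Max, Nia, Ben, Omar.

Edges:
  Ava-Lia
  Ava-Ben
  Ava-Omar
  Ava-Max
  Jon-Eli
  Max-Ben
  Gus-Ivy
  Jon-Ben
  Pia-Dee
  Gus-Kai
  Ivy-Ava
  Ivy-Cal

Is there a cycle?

DFS, tracking each vertex's parent; an edge to a visited non-parent vertex closes a cycle.
Start from Eli:
visit Eli (parent –)
  visit Jon (parent Eli)
    Jon–Eli: parent, skip
    visit Ben (parent Jon)
      visit Max (parent Ben)
        visit Ava (parent Max)
          Ava–Max: parent, skip
          visit Lia (parent Ava)
            Lia–Ava: parent, skip
          Ava–Ben: Ben visited and ≠ parent → cycle
Cycle: Ben – Max – Ava – Ben.

Yes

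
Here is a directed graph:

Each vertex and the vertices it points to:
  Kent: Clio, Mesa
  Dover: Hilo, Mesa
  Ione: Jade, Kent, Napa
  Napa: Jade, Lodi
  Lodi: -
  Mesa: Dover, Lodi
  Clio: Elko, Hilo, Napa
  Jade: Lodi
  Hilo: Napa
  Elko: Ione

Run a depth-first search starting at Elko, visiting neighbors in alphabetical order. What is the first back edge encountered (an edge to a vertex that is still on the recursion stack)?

DFS from Elko (visiting neighbors in alphabetical order); mark gray on enter, black on exit:
Elko gray
  Ione gray
    Jade gray
      Lodi gray
      Lodi black
    Jade black
    Kent gray
      Clio gray
        Clio→Elko: Elko is gray → back edge
First back edge: Clio → Elko.

Clio->Elko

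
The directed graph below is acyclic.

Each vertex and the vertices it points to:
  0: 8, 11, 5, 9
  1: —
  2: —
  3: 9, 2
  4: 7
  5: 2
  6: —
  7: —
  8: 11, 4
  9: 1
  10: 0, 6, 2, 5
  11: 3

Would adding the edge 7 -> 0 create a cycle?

Adding 7→0 creates a cycle iff 0 can already reach 7.
Path from 0: 0 → 8 → 4 → 7.
So 0 → … → 7 → 0 is a cycle.

Yes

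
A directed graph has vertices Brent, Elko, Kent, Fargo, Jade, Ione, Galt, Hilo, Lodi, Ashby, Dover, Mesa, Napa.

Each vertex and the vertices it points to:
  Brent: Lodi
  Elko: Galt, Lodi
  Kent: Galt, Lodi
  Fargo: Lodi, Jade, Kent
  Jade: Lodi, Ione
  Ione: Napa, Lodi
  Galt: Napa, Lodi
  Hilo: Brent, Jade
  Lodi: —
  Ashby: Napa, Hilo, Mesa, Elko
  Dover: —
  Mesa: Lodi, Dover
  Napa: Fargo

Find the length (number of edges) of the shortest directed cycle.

4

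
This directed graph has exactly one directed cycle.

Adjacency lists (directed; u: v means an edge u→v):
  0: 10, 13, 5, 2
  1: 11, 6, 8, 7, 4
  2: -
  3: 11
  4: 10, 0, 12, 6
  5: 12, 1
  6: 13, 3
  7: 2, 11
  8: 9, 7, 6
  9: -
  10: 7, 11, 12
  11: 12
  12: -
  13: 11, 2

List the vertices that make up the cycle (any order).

0, 1, 4, 5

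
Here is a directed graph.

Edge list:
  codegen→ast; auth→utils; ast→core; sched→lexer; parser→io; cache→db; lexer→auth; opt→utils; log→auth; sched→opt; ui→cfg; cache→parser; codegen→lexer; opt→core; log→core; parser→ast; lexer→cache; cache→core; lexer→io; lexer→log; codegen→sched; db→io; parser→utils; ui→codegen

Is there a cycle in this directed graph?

DFS with white/gray/black marking, starting from auth:
auth gray
  utils gray
  utils black
auth black
io gray
io black
sched gray
  lexer gray
    cache gray
      parser gray
        ast gray
          core gray
          core black
        ast black
        parser→io: io black — skip
        parser→utils: utils black — skip
      parser black
      db gray
        db→io: io black — skip
      db black
      cache→core: core black — skip
    cache black
    lexer→io: io black — skip
    lexer→auth: auth black — skip
    log gray
      log→core: core black — skip
      log→auth: auth black — skip
    log black
  lexer black
  opt gray
    opt→core: core black — skip
    opt→utils: utils black — skip
  opt black
sched black
cfg gray
cfg black
codegen gray
  codegen→lexer: lexer black — skip
  codegen→ast: ast black — skip
  codegen→sched: sched black — skip
codegen black
ui gray
  ui→cfg: cfg black — skip
  ui→codegen: codegen black — skip
ui black
Every edge goes to a white or black vertex — no back edge, so the graph is acyclic.

No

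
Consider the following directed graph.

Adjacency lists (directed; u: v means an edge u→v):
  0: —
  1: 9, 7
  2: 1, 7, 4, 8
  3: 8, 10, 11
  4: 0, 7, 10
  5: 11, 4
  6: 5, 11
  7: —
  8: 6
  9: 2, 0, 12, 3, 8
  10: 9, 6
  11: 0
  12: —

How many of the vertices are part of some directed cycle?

9

A vertex is on a directed cycle iff it belongs to a strongly connected component of size ≥ 2 (or has a self-loop).
The vertices on cycles are {1, 2, 3, 4, 5, 6, 8, 9, 10} — 9 in total.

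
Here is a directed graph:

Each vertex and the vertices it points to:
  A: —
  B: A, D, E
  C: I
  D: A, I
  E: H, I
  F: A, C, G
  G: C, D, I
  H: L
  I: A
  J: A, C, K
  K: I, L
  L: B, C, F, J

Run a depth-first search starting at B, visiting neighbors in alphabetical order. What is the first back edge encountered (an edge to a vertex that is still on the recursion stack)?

DFS from B (visiting neighbors in alphabetical order); mark gray on enter, black on exit:
B gray
  A gray
  A black
  D gray
    D→A: A black — skip
    I gray
      I→A: A black — skip
    I black
  D black
  E gray
    H gray
      L gray
        L→B: B is gray → back edge
First back edge: L → B.

L→B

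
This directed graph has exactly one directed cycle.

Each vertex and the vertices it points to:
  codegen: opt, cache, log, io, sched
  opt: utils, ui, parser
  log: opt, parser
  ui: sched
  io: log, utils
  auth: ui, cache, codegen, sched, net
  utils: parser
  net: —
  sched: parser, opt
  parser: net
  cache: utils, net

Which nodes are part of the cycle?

ui, opt, sched

DFS with gray/black marking from ui:
ui gray
  sched gray
    parser gray
      net gray
      net black
    parser black
    opt gray
      utils gray
        utils→parser: parser black — skip
      utils black
      opt→ui: ui is gray → back edge
Back edge closes the cycle ui → sched → opt → ui; its vertices are {ui, opt, sched}.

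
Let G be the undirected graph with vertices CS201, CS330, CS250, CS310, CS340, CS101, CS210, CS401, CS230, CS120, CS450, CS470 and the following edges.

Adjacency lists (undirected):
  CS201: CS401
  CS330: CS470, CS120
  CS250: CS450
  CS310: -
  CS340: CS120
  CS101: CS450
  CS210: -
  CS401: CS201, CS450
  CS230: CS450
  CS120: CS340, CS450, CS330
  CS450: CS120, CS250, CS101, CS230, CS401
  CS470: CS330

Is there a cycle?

DFS, tracking each vertex's parent; an edge to a visited non-parent vertex closes a cycle.
Start from CS250:
visit CS250 (parent –)
  visit CS450 (parent CS250)
    visit CS120 (parent CS450)
      visit CS340 (parent CS120)
        CS340–CS120: parent, skip
      CS120–CS450: parent, skip
      visit CS330 (parent CS120)
        visit CS470 (parent CS330)
          CS470–CS330: parent, skip
        CS330–CS120: parent, skip
    CS450–CS250: parent, skip
    visit CS101 (parent CS450)
      CS101–CS450: parent, skip
    visit CS230 (parent CS450)
      CS230–CS450: parent, skip
    visit CS401 (parent CS450)
      visit CS201 (parent CS401)
        CS201–CS401: parent, skip
      CS401–CS450: parent, skip
visit CS310 (parent –)
visit CS210 (parent –)
No non-parent visited neighbor found — the graph is a forest.

No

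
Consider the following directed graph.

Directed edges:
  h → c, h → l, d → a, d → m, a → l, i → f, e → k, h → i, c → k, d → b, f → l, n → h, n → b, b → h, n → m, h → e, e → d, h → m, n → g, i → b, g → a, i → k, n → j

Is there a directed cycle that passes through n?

No

n lies on a cycle iff there is a path from n back to itself.
Exploring from n, it never reaches itself; equivalently, its strongly connected component is a singleton.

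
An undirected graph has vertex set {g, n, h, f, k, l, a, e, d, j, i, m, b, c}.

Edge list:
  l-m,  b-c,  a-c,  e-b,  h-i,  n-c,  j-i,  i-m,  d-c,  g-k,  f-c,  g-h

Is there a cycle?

No

DFS, tracking each vertex's parent; an edge to a visited non-parent vertex closes a cycle.
Start from n:
visit n (parent –)
  visit c (parent n)
    visit a (parent c)
      a–c: parent, skip
    visit d (parent c)
      d–c: parent, skip
    visit b (parent c)
      visit e (parent b)
        e–b: parent, skip
      b–c: parent, skip
    visit f (parent c)
      f–c: parent, skip
    c–n: parent, skip
visit g (parent –)
  visit h (parent g)
    h–g: parent, skip
    visit i (parent h)
      visit m (parent i)
        m–i: parent, skip
        visit l (parent m)
          l–m: parent, skip
      visit j (parent i)
        j–i: parent, skip
      i–h: parent, skip
  visit k (parent g)
    k–g: parent, skip
No non-parent visited neighbor found — the graph is a forest.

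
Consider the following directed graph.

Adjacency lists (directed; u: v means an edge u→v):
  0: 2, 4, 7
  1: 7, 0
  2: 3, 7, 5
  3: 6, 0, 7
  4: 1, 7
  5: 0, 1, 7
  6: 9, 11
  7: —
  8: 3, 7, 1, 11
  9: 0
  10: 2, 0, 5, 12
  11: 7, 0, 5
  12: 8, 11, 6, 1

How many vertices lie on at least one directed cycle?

A vertex is on a directed cycle iff it belongs to a strongly connected component of size ≥ 2 (or has a self-loop).
The vertices on cycles are {0, 1, 2, 3, 4, 5, 6, 9, 11} — 9 in total.

9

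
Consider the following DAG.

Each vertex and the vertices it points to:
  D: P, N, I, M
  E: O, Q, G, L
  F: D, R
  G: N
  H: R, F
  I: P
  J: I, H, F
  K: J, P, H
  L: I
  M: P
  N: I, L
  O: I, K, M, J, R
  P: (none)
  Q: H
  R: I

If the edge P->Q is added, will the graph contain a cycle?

Adding P→Q creates a cycle iff Q can already reach P.
Path from Q: Q → H → R → I → P.
So Q → … → P → Q is a cycle.

Yes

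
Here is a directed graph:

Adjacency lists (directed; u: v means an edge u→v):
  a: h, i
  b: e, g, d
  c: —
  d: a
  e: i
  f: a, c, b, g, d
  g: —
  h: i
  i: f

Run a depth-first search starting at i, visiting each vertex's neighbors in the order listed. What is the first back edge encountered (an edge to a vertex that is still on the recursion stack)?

h->i

DFS from i (visiting each vertex's neighbors in the order listed); mark gray on enter, black on exit:
i gray
  f gray
    a gray
      h gray
        h→i: i is gray → back edge
First back edge: h → i.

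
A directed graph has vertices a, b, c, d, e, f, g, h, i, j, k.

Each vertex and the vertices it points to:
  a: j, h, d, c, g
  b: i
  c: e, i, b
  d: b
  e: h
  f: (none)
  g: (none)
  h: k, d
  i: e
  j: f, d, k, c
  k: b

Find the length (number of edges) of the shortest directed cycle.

5

For each vertex v, BFS finds the shortest path from v back to v.
The shortest such closed walk is k → b → i → e → h → k, length 5.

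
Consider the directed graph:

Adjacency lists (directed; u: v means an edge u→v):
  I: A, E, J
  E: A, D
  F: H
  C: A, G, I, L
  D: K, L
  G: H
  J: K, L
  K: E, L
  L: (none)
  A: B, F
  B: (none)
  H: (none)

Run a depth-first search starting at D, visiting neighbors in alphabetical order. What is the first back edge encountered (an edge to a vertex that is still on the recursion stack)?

E→D

DFS from D (visiting neighbors in alphabetical order); mark gray on enter, black on exit:
D gray
  K gray
    E gray
      A gray
        B gray
        B black
        F gray
          H gray
          H black
        F black
      A black
      E→D: D is gray → back edge
First back edge: E → D.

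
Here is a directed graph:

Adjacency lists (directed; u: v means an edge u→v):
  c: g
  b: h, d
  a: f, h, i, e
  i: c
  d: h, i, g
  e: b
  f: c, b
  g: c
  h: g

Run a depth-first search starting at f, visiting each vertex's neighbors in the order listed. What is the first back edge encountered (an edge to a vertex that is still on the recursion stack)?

DFS from f (visiting each vertex's neighbors in the order listed); mark gray on enter, black on exit:
f gray
  c gray
    g gray
      g→c: c is gray → back edge
First back edge: g → c.

g→c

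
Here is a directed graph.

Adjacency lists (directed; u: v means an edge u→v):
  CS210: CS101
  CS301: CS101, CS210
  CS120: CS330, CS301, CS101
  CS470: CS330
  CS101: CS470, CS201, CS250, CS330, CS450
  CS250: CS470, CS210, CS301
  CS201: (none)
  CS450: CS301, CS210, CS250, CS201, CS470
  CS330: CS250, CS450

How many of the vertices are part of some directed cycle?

A vertex is on a directed cycle iff it belongs to a strongly connected component of size ≥ 2 (or has a self-loop).
The vertices on cycles are {CS101, CS210, CS250, CS301, CS330, CS450, CS470} — 7 in total.

7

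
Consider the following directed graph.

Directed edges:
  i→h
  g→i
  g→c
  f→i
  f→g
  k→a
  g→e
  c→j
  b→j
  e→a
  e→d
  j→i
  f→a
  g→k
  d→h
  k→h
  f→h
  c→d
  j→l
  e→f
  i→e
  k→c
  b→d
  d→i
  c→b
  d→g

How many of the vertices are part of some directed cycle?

9

A vertex is on a directed cycle iff it belongs to a strongly connected component of size ≥ 2 (or has a self-loop).
The vertices on cycles are {b, c, d, e, f, g, i, j, k} — 9 in total.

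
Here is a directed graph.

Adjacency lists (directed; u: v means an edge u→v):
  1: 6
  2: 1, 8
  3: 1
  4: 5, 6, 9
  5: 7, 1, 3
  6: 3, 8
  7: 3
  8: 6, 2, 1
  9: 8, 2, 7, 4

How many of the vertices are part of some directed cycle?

A vertex is on a directed cycle iff it belongs to a strongly connected component of size ≥ 2 (or has a self-loop).
The vertices on cycles are {1, 2, 3, 4, 6, 8, 9} — 7 in total.

7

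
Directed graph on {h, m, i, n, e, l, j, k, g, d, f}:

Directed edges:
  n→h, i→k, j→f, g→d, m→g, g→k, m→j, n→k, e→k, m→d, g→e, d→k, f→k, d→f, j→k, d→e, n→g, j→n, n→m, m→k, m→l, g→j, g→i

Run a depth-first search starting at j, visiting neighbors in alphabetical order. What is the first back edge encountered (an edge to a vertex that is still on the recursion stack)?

g->j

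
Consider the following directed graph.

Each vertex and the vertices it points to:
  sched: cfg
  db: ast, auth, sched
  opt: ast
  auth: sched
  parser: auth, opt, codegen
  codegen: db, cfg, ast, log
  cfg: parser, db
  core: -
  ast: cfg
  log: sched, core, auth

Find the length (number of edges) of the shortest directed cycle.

3

For each vertex v, BFS finds the shortest path from v back to v.
The shortest such closed walk is codegen → cfg → parser → codegen, length 3.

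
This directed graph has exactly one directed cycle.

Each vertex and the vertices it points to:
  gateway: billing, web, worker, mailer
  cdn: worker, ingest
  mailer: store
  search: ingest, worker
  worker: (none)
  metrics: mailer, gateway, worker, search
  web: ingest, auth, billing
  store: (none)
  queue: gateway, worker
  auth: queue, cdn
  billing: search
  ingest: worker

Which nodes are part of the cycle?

web, auth, queue, gateway

DFS with gray/black marking from gateway:
gateway gray
  billing gray
    search gray
      ingest gray
        worker gray
        worker black
      ingest black
      search→worker: worker black — skip
    search black
  billing black
  web gray
    web→ingest: ingest black — skip
    auth gray
      queue gray
        queue→gateway: gateway is gray → back edge
Back edge closes the cycle gateway → web → auth → queue → gateway; its vertices are {web, auth, queue, gateway}.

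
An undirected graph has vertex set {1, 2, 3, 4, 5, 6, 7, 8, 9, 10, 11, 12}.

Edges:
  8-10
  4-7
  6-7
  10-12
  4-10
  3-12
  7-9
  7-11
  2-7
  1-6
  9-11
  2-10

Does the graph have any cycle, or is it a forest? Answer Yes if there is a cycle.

Yes

DFS, tracking each vertex's parent; an edge to a visited non-parent vertex closes a cycle.
Start from 10:
visit 10 (parent –)
  visit 12 (parent 10)
    visit 3 (parent 12)
      3–12: parent, skip
    12–10: parent, skip
  visit 4 (parent 10)
    4–10: parent, skip
    visit 7 (parent 4)
      visit 2 (parent 7)
        2–10: 10 visited and ≠ parent → cycle
Cycle: 10 – 4 – 7 – 2 – 10.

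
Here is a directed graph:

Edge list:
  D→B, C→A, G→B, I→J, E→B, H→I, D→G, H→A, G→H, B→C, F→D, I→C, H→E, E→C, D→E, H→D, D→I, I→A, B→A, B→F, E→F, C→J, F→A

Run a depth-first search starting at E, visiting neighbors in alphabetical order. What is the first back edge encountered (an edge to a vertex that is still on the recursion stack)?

DFS from E (visiting neighbors in alphabetical order); mark gray on enter, black on exit:
E gray
  B gray
    A gray
    A black
    C gray
      C→A: A black — skip
      J gray
      J black
    C black
    F gray
      F→A: A black — skip
      D gray
        D→B: B is gray → back edge
First back edge: D → B.

D→B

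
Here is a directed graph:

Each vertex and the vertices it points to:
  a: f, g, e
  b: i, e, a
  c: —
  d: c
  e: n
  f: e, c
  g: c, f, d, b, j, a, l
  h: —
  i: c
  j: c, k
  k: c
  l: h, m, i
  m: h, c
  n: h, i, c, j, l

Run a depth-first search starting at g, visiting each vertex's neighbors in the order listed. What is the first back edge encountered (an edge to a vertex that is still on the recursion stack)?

DFS from g (visiting each vertex's neighbors in the order listed); mark gray on enter, black on exit:
g gray
  c gray
  c black
  f gray
    e gray
      n gray
        h gray
        h black
        i gray
          i→c: c black — skip
        i black
        n→c: c black — skip
        j gray
          j→c: c black — skip
          k gray
            k→c: c black — skip
          k black
        j black
        l gray
          l→h: h black — skip
          m gray
            m→h: h black — skip
            m→c: c black — skip
          m black
          l→i: i black — skip
        l black
      n black
    e black
    f→c: c black — skip
  f black
  d gray
    d→c: c black — skip
  d black
  b gray
    b→i: i black — skip
    b→e: e black — skip
    a gray
      a→f: f black — skip
      a→g: g is gray → back edge
First back edge: a → g.

a→g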